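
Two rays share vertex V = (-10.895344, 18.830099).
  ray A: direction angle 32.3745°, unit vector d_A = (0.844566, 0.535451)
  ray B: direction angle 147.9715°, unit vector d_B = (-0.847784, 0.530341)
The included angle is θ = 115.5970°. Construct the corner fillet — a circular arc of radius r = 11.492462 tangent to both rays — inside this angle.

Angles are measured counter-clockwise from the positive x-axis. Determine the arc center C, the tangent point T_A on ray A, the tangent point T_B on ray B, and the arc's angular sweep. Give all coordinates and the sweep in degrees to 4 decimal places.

bisector direction at 90.1730° = (-0.003019,0.999995)
center distance |VC| = r/sin(θ/2) = 11.492462/sin(57.7985°) = 13.581593
C = V + |VC|·bis = (-10.9364,32.4116)
T_A = V + ((C−V)·d_A)·d_A = V + 7.2376·d_A = (-4.7827,22.7055)
T_B = V + ((C−V)·d_B)·d_B = V + 7.2376·d_B = (-17.0313,22.6685)
sweep = 180° − θ = 64.4030°

center=(-10.9364,32.4116) T_A=(-4.7827,22.7055) T_B=(-17.0313,22.6685) sweep=64.4030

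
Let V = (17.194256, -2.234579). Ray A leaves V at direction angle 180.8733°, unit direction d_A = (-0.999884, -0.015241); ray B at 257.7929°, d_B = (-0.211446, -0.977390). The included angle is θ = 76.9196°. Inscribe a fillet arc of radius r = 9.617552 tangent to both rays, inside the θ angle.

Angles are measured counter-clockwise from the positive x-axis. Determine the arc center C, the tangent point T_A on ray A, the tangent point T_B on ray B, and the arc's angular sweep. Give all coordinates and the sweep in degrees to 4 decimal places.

center=(5.2339,-12.0356) T_A=(5.0873,-2.4191) T_B=(14.6340,-14.0692) sweep=103.0804

bisector direction at 219.3331° = (-0.773474,-0.633828)
center distance |VC| = r/sin(θ/2) = 9.617552/sin(38.4598°) = 15.463163
C = V + |VC|·bis = (5.2339,-12.0356)
T_A = V + ((C−V)·d_A)·d_A = V + 12.1083·d_A = (5.0873,-2.4191)
T_B = V + ((C−V)·d_B)·d_B = V + 12.1083·d_B = (14.6340,-14.0692)
sweep = 180° − θ = 103.0804°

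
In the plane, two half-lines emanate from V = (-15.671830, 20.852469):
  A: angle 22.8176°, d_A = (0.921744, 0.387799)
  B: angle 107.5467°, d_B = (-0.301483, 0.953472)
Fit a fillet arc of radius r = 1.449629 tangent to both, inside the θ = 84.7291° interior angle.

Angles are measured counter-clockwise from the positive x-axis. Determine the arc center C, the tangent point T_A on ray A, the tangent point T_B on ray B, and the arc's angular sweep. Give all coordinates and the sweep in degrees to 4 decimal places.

center=(-14.7689,22.8051) T_A=(-14.2067,21.4689) T_B=(-16.1510,22.3680) sweep=95.2709

bisector direction at 65.1821° = (0.419735,0.907647)
center distance |VC| = r/sin(θ/2) = 1.449629/sin(42.3646°) = 2.151278
C = V + |VC|·bis = (-14.7689,22.8051)
T_A = V + ((C−V)·d_A)·d_A = V + 1.5895·d_A = (-14.2067,21.4689)
T_B = V + ((C−V)·d_B)·d_B = V + 1.5895·d_B = (-16.1510,22.3680)
sweep = 180° − θ = 95.2709°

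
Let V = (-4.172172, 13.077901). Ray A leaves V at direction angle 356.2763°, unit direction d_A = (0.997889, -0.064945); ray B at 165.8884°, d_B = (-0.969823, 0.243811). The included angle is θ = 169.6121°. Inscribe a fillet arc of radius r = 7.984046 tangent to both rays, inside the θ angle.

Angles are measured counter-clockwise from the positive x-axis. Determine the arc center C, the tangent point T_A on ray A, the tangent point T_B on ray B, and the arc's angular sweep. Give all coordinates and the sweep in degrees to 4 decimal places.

bisector direction at 81.0824° = (0.155015,0.987912)
center distance |VC| = r/sin(θ/2) = 7.984046/sin(84.8060°) = 8.016964
C = V + |VC|·bis = (-2.9294,20.9980)
T_A = V + ((C−V)·d_A)·d_A = V + 0.7258·d_A = (-3.4479,13.0308)
T_B = V + ((C−V)·d_B)·d_B = V + 0.7258·d_B = (-4.8760,13.2548)
sweep = 180° − θ = 10.3879°

center=(-2.9294,20.9980) T_A=(-3.4479,13.0308) T_B=(-4.8760,13.2548) sweep=10.3879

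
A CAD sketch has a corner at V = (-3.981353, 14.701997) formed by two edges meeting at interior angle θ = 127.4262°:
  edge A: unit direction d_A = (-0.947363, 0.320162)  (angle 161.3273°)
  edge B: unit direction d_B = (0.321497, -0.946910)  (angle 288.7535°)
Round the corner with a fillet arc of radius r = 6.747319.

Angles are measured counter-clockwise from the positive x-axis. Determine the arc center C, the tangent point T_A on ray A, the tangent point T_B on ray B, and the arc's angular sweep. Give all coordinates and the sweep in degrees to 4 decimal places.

center=(-9.2990,9.3769) T_A=(-7.1387,15.7690) T_B=(-2.9099,11.5461) sweep=52.5738

bisector direction at 225.0404° = (-0.706608,-0.707605)
center distance |VC| = r/sin(θ/2) = 6.747319/sin(63.7131°) = 7.525554
C = V + |VC|·bis = (-9.2990,9.3769)
T_A = V + ((C−V)·d_A)·d_A = V + 3.3328·d_A = (-7.1387,15.7690)
T_B = V + ((C−V)·d_B)·d_B = V + 3.3328·d_B = (-2.9099,11.5461)
sweep = 180° − θ = 52.5738°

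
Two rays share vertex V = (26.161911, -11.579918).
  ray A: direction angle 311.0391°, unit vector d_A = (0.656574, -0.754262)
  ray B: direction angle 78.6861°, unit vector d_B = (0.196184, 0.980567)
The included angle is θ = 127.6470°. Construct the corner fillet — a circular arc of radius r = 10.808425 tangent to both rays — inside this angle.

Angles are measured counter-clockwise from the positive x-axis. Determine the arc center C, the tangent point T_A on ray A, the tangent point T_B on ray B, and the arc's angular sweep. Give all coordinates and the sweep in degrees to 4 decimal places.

center=(37.8026,-8.4907) T_A=(29.6502,-15.5872) T_B=(27.2042,-6.3703) sweep=52.3530

bisector direction at 14.8626° = (0.966544,0.256502)
center distance |VC| = r/sin(θ/2) = 10.808425/sin(63.8235°) = 12.043627
C = V + |VC|·bis = (37.8026,-8.4907)
T_A = V + ((C−V)·d_A)·d_A = V + 5.3129·d_A = (29.6502,-15.5872)
T_B = V + ((C−V)·d_B)·d_B = V + 5.3129·d_B = (27.2042,-6.3703)
sweep = 180° − θ = 52.3530°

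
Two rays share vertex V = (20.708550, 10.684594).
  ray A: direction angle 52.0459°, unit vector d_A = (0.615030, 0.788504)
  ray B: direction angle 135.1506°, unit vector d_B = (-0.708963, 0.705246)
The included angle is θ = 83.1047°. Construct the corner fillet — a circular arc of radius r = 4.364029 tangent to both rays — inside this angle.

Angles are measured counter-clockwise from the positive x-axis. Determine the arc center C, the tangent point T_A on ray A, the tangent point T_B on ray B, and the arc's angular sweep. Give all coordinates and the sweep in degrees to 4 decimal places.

center=(20.2956,17.2509) T_A=(23.7367,14.5668) T_B=(17.2179,14.1569) sweep=96.8953

bisector direction at 93.5983° = (-0.062760,0.998029)
center distance |VC| = r/sin(θ/2) = 4.364029/sin(41.5523°) = 6.579228
C = V + |VC|·bis = (20.2956,17.2509)
T_A = V + ((C−V)·d_A)·d_A = V + 4.9236·d_A = (23.7367,14.5668)
T_B = V + ((C−V)·d_B)·d_B = V + 4.9236·d_B = (17.2179,14.1569)
sweep = 180° − θ = 96.8953°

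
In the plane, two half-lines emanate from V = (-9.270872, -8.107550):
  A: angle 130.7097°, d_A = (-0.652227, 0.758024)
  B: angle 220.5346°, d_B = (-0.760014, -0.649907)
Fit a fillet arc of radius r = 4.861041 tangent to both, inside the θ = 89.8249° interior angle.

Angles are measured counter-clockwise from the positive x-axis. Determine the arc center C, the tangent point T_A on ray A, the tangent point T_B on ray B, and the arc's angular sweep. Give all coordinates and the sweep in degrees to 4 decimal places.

bisector direction at 175.6222° = (-0.997082,0.076334)
center distance |VC| = r/sin(θ/2) = 4.861041/sin(44.9124°) = 6.885079
C = V + |VC|·bis = (-16.1359,-7.5820)
T_A = V + ((C−V)·d_A)·d_A = V + 4.8759·d_A = (-12.4511,-4.4115)
T_B = V + ((C−V)·d_B)·d_B = V + 4.8759·d_B = (-12.9766,-11.2764)
sweep = 180° − θ = 90.1751°

center=(-16.1359,-7.5820) T_A=(-12.4511,-4.4115) T_B=(-12.9766,-11.2764) sweep=90.1751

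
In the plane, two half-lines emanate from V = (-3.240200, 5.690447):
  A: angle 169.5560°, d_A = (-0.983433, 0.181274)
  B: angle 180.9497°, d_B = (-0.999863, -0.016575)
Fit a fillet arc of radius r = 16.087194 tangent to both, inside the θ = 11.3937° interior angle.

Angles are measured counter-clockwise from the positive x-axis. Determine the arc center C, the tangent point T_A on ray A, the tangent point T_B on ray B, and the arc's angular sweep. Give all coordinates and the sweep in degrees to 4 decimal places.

bisector direction at 175.2529° = (-0.996570,0.082759)
center distance |VC| = r/sin(θ/2) = 16.087194/sin(5.6969°) = 162.063033
C = V + |VC|·bis = (-164.7473,19.1026)
T_A = V + ((C−V)·d_A)·d_A = V + 161.2626·d_A = (-161.8311,34.9232)
T_B = V + ((C−V)·d_B)·d_B = V + 161.2626·d_B = (-164.4807,3.0176)
sweep = 180° − θ = 168.6063°

center=(-164.7473,19.1026) T_A=(-161.8311,34.9232) T_B=(-164.4807,3.0176) sweep=168.6063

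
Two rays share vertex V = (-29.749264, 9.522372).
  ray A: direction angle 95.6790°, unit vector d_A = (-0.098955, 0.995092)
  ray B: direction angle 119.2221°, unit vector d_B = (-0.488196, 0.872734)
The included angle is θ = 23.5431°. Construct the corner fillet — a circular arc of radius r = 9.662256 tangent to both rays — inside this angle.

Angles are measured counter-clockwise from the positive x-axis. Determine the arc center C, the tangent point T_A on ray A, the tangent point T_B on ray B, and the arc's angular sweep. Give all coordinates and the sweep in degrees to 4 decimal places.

bisector direction at 107.4506° = (-0.299883,0.953976)
center distance |VC| = r/sin(θ/2) = 9.662256/sin(11.7715°) = 47.361684
C = V + |VC|·bis = (-43.9522,54.7043)
T_A = V + ((C−V)·d_A)·d_A = V + 46.3656·d_A = (-34.3374,55.6604)
T_B = V + ((C−V)·d_B)·d_B = V + 46.3656·d_B = (-52.3848,49.9872)
sweep = 180° − θ = 156.4569°

center=(-43.9522,54.7043) T_A=(-34.3374,55.6604) T_B=(-52.3848,49.9872) sweep=156.4569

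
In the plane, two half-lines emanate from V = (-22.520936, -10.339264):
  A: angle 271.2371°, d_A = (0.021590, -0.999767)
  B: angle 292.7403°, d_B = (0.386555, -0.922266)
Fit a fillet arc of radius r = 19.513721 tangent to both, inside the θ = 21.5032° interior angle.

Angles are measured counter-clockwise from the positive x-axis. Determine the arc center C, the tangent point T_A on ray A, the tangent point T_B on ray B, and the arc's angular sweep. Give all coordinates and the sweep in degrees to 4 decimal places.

bisector direction at 281.9887° = (0.207719,-0.978189)
center distance |VC| = r/sin(θ/2) = 19.513721/sin(10.7516°) = 104.602343
C = V + |VC|·bis = (-0.7931,-112.6601)
T_A = V + ((C−V)·d_A)·d_A = V + 102.7661·d_A = (-20.3022,-113.0814)
T_B = V + ((C−V)·d_B)·d_B = V + 102.7661·d_B = (17.2038,-105.1170)
sweep = 180° − θ = 158.4968°

center=(-0.7931,-112.6601) T_A=(-20.3022,-113.0814) T_B=(17.2038,-105.1170) sweep=158.4968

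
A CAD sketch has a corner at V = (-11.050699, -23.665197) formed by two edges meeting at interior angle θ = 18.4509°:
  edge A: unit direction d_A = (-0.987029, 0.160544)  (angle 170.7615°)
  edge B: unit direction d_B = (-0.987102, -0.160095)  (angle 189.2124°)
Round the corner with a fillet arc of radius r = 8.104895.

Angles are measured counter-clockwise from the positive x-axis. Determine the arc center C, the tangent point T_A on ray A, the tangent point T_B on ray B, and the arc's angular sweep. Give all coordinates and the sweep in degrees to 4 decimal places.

center=(-61.6053,-23.6537) T_A=(-60.3041,-15.6539) T_B=(-60.3077,-31.6540) sweep=161.5491

bisector direction at 179.9870° = (-1.000000,0.000228)
center distance |VC| = r/sin(θ/2) = 8.104895/sin(9.2255°) = 50.554597
C = V + |VC|·bis = (-61.6053,-23.6537)
T_A = V + ((C−V)·d_A)·d_A = V + 49.9007·d_A = (-60.3041,-15.6539)
T_B = V + ((C−V)·d_B)·d_B = V + 49.9007·d_B = (-60.3077,-31.6540)
sweep = 180° − θ = 161.5491°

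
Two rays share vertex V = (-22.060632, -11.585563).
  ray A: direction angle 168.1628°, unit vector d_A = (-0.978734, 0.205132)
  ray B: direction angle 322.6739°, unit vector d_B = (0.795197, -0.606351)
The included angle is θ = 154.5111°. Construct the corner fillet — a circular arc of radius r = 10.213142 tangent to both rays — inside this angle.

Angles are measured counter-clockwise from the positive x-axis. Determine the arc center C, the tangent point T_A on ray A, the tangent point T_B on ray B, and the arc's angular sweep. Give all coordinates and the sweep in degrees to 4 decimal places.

bisector direction at 245.4184° = (-0.415990,-0.909369)
center distance |VC| = r/sin(θ/2) = 10.213142/sin(77.2555°) = 10.471112
C = V + |VC|·bis = (-26.4165,-21.1077)
T_A = V + ((C−V)·d_A)·d_A = V + 2.3100·d_A = (-24.3215,-11.1117)
T_B = V + ((C−V)·d_B)·d_B = V + 2.3100·d_B = (-20.2238,-12.9862)
sweep = 180° − θ = 25.4889°

center=(-26.4165,-21.1077) T_A=(-24.3215,-11.1117) T_B=(-20.2238,-12.9862) sweep=25.4889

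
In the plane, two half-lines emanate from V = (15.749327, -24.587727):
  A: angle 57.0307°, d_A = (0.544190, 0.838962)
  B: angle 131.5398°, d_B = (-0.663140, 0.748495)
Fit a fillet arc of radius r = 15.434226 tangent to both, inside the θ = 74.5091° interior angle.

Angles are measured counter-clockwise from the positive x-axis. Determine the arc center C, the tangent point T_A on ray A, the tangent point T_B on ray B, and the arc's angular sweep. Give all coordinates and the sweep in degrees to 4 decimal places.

bisector direction at 94.2853° = (-0.074722,0.997204)
center distance |VC| = r/sin(θ/2) = 15.434226/sin(37.2546°) = 25.496064
C = V + |VC|·bis = (13.8442,0.8371)
T_A = V + ((C−V)·d_A)·d_A = V + 20.2937·d_A = (26.7929,-7.5621)
T_B = V + ((C−V)·d_B)·d_B = V + 20.2937·d_B = (2.2918,-9.3980)
sweep = 180° − θ = 105.4909°

center=(13.8442,0.8371) T_A=(26.7929,-7.5621) T_B=(2.2918,-9.3980) sweep=105.4909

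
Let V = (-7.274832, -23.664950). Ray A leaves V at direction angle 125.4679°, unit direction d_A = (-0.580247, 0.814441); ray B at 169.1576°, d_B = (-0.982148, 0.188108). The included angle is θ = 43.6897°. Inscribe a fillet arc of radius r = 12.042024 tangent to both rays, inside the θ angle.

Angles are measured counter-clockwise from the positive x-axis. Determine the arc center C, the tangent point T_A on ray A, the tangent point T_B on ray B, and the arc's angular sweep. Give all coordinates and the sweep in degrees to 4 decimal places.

bisector direction at 147.3127° = (-0.841631,0.540053)
center distance |VC| = r/sin(θ/2) = 12.042024/sin(21.8449°) = 32.362809
C = V + |VC|·bis = (-34.5124,-6.1873)
T_A = V + ((C−V)·d_A)·d_A = V + 30.0390·d_A = (-24.7049,0.8000)
T_B = V + ((C−V)·d_B)·d_B = V + 30.0390·d_B = (-36.7776,-18.0144)
sweep = 180° − θ = 136.3103°

center=(-34.5124,-6.1873) T_A=(-24.7049,0.8000) T_B=(-36.7776,-18.0144) sweep=136.3103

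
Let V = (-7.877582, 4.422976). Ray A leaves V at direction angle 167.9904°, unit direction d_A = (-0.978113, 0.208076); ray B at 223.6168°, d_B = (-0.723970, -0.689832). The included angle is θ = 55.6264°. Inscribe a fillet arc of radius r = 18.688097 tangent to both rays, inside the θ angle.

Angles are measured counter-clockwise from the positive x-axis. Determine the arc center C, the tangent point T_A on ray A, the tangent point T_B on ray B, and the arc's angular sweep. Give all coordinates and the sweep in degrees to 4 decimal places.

center=(-46.4161,-6.4849) T_A=(-42.5276,11.7941) T_B=(-33.5245,-20.0146) sweep=124.3736

bisector direction at 195.8036° = (-0.962201,-0.272341)
center distance |VC| = r/sin(θ/2) = 18.688097/sin(27.8132°) = 40.052466
C = V + |VC|·bis = (-46.4161,-6.4849)
T_A = V + ((C−V)·d_A)·d_A = V + 35.4253·d_A = (-42.5276,11.7941)
T_B = V + ((C−V)·d_B)·d_B = V + 35.4253·d_B = (-33.5245,-20.0146)
sweep = 180° − θ = 124.3736°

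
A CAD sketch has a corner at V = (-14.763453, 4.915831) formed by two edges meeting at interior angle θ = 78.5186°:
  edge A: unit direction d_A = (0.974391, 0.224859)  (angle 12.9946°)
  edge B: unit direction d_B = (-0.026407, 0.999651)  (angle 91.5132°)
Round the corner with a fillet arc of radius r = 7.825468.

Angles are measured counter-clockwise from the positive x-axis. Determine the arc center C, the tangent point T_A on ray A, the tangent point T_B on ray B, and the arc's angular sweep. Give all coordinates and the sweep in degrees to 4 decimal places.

bisector direction at 52.2539° = (0.612163,0.790731)
center distance |VC| = r/sin(θ/2) = 7.825468/sin(39.2593°) = 12.365810
C = V + |VC|·bis = (-7.1936,14.6939)
T_A = V + ((C−V)·d_A)·d_A = V + 9.5747·d_A = (-5.4339,7.0688)
T_B = V + ((C−V)·d_B)·d_B = V + 9.5747·d_B = (-15.0163,14.4872)
sweep = 180° − θ = 101.4814°

center=(-7.1936,14.6939) T_A=(-5.4339,7.0688) T_B=(-15.0163,14.4872) sweep=101.4814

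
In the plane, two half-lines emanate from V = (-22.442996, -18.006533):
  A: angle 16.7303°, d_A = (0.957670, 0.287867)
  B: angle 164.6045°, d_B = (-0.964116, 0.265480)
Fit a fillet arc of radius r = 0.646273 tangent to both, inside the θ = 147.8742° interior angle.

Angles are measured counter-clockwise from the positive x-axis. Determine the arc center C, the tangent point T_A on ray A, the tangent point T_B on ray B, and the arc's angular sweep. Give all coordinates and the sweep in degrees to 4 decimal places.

center=(-22.4508,-17.3340) T_A=(-22.2648,-17.9530) T_B=(-22.6224,-17.9571) sweep=32.1258

bisector direction at 90.6674° = (-0.011648,0.999932)
center distance |VC| = r/sin(θ/2) = 0.646273/sin(73.9371°) = 0.672530
C = V + |VC|·bis = (-22.4508,-17.3340)
T_A = V + ((C−V)·d_A)·d_A = V + 0.1861·d_A = (-22.2648,-17.9530)
T_B = V + ((C−V)·d_B)·d_B = V + 0.1861·d_B = (-22.6224,-17.9571)
sweep = 180° − θ = 32.1258°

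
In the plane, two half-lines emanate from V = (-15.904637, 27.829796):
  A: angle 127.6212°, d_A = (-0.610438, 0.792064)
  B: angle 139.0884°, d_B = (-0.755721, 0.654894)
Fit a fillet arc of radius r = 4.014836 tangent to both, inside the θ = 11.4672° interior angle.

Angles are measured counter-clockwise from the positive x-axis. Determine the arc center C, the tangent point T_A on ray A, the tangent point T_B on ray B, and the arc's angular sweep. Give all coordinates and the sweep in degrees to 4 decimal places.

bisector direction at 133.3548° = (-0.686514,0.727116)
center distance |VC| = r/sin(θ/2) = 4.014836/sin(5.7336°) = 40.187236
C = V + |VC|·bis = (-43.4937,57.0506)
T_A = V + ((C−V)·d_A)·d_A = V + 39.9862·d_A = (-40.3137,59.5014)
T_B = V + ((C−V)·d_B)·d_B = V + 39.9862·d_B = (-46.1230,54.0165)
sweep = 180° − θ = 168.5328°

center=(-43.4937,57.0506) T_A=(-40.3137,59.5014) T_B=(-46.1230,54.0165) sweep=168.5328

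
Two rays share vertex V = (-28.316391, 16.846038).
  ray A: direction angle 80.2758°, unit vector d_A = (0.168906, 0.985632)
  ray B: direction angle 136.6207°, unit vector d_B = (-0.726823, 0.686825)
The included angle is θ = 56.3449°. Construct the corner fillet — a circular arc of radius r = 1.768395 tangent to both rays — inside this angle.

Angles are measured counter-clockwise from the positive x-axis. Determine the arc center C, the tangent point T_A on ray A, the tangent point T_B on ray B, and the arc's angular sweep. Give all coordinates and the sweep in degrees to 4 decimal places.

center=(-29.5017,20.3991) T_A=(-27.7587,20.1005) T_B=(-30.7163,19.1138) sweep=123.6551

bisector direction at 108.4483° = (-0.316448,0.948610)
center distance |VC| = r/sin(θ/2) = 1.768395/sin(28.1725°) = 3.745592
C = V + |VC|·bis = (-29.5017,20.3991)
T_A = V + ((C−V)·d_A)·d_A = V + 3.3019·d_A = (-27.7587,20.1005)
T_B = V + ((C−V)·d_B)·d_B = V + 3.3019·d_B = (-30.7163,19.1138)
sweep = 180° − θ = 123.6551°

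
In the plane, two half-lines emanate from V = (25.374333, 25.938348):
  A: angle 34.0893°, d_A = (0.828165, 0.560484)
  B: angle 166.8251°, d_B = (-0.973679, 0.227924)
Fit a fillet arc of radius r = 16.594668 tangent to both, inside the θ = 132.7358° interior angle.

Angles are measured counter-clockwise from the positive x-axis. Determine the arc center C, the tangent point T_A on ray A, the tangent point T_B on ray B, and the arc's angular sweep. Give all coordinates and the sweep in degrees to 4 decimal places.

center=(22.0867,43.7512) T_A=(31.3877,30.0081) T_B=(18.3043,27.5933) sweep=47.2642

bisector direction at 100.4572° = (-0.181501,0.983391)
center distance |VC| = r/sin(θ/2) = 16.594668/sin(66.3679°) = 18.113715
C = V + |VC|·bis = (22.0867,43.7512)
T_A = V + ((C−V)·d_A)·d_A = V + 7.2611·d_A = (31.3877,30.0081)
T_B = V + ((C−V)·d_B)·d_B = V + 7.2611·d_B = (18.3043,27.5933)
sweep = 180° − θ = 47.2642°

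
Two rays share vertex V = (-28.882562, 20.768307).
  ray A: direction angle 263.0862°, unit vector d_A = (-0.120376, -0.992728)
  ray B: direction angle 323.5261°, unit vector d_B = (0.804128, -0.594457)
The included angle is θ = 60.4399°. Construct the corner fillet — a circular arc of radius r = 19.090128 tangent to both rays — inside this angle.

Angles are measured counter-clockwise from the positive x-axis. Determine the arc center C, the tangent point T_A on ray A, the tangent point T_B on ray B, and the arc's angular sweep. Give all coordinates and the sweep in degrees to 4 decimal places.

bisector direction at 293.3062° = (0.395644,-0.918404)
center distance |VC| = r/sin(θ/2) = 19.090128/sin(30.2200°) = 37.928347
C = V + |VC|·bis = (-13.8764,-14.0652)
T_A = V + ((C−V)·d_A)·d_A = V + 32.7739·d_A = (-32.8277,-11.7672)
T_B = V + ((C−V)·d_B)·d_B = V + 32.7739·d_B = (-2.5282,1.2857)
sweep = 180° − θ = 119.5601°

center=(-13.8764,-14.0652) T_A=(-32.8277,-11.7672) T_B=(-2.5282,1.2857) sweep=119.5601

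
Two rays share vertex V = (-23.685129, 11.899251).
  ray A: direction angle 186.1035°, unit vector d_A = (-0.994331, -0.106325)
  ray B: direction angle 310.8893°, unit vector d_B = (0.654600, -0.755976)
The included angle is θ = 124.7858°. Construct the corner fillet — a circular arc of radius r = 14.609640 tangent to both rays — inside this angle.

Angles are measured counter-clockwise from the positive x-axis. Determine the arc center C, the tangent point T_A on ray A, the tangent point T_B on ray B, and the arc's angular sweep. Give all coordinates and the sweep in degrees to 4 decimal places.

center=(-29.7285,-3.4399) T_A=(-31.2819,11.0869) T_B=(-18.6840,6.1236) sweep=55.2142

bisector direction at 248.4964° = (-0.366560,-0.930395)
center distance |VC| = r/sin(θ/2) = 14.609640/sin(62.3929°) = 16.486716
C = V + |VC|·bis = (-29.7285,-3.4399)
T_A = V + ((C−V)·d_A)·d_A = V + 7.6400·d_A = (-31.2819,11.0869)
T_B = V + ((C−V)·d_B)·d_B = V + 7.6400·d_B = (-18.6840,6.1236)
sweep = 180° − θ = 55.2142°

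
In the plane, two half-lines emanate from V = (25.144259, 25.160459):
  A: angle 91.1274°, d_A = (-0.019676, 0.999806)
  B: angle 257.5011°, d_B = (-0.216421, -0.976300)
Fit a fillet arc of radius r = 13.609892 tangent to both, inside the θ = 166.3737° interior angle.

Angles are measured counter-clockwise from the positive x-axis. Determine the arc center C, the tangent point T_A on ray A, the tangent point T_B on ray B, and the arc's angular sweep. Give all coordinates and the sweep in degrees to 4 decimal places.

center=(11.5050,26.5184) T_A=(25.1123,26.7862) T_B=(24.7923,23.5729) sweep=13.6263

bisector direction at 174.3143° = (-0.995080,0.099072)
center distance |VC| = r/sin(θ/2) = 13.609892/sin(83.1869°) = 13.706684
C = V + |VC|·bis = (11.5050,26.5184)
T_A = V + ((C−V)·d_A)·d_A = V + 1.6260·d_A = (25.1123,26.7862)
T_B = V + ((C−V)·d_B)·d_B = V + 1.6260·d_B = (24.7923,23.5729)
sweep = 180° − θ = 13.6263°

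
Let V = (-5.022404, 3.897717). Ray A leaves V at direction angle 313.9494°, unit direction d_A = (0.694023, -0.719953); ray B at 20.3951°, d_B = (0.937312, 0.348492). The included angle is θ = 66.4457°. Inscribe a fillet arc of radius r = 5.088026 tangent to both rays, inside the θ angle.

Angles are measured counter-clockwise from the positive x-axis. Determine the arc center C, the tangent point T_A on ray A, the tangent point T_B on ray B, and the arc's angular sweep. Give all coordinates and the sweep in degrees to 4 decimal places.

bisector direction at 347.1723° = (0.975042,-0.222021)
center distance |VC| = r/sin(θ/2) = 5.088026/sin(33.2229°) = 9.286466
C = V + |VC|·bis = (4.0323,1.8359)
T_A = V + ((C−V)·d_A)·d_A = V + 7.7686·d_A = (0.3692,-1.6953)
T_B = V + ((C−V)·d_B)·d_B = V + 7.7686·d_B = (2.2592,6.6050)
sweep = 180° − θ = 113.5543°

center=(4.0323,1.8359) T_A=(0.3692,-1.6953) T_B=(2.2592,6.6050) sweep=113.5543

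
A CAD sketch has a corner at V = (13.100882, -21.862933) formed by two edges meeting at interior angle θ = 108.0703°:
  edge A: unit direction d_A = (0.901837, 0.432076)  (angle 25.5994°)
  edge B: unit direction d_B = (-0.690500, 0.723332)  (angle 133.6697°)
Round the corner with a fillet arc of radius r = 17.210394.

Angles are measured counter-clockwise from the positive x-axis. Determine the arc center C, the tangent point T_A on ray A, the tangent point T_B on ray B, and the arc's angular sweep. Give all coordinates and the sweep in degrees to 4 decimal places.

bisector direction at 79.6346° = (0.179926,0.983680)
center distance |VC| = r/sin(θ/2) = 17.210394/sin(54.0352°) = 21.263743
C = V + |VC|·bis = (16.9268,-0.9462)
T_A = V + ((C−V)·d_A)·d_A = V + 12.4880·d_A = (24.3630,-16.4672)
T_B = V + ((C−V)·d_B)·d_B = V + 12.4880·d_B = (4.4779,-12.8300)
sweep = 180° − θ = 71.9297°

center=(16.9268,-0.9462) T_A=(24.3630,-16.4672) T_B=(4.4779,-12.8300) sweep=71.9297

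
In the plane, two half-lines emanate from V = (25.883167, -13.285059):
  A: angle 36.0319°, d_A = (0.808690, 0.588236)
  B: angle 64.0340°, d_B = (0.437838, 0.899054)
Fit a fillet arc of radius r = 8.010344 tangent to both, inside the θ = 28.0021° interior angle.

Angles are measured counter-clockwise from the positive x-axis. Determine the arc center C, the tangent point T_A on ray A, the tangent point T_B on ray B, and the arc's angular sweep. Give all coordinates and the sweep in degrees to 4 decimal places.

center=(47.1505,12.0900) T_A=(51.8625,5.6121) T_B=(39.9488,15.5973) sweep=151.9979

bisector direction at 50.0329° = (0.642347,0.766414)
center distance |VC| = r/sin(θ/2) = 8.010344/sin(14.0010°) = 33.108848
C = V + |VC|·bis = (47.1505,12.0900)
T_A = V + ((C−V)·d_A)·d_A = V + 32.1252·d_A = (51.8625,5.6121)
T_B = V + ((C−V)·d_B)·d_B = V + 32.1252·d_B = (39.9488,15.5973)
sweep = 180° − θ = 151.9979°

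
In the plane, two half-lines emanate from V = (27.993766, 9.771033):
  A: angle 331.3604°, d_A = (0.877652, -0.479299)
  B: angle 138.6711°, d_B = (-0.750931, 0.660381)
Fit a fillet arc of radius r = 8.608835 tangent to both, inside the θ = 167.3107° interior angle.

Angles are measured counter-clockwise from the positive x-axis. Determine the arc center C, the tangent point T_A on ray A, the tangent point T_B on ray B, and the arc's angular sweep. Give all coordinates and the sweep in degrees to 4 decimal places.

center=(32.9601,16.8678) T_A=(28.8339,9.3122) T_B=(27.2750,10.4032) sweep=12.6893

bisector direction at 55.0158° = (0.573351,0.819310)
center distance |VC| = r/sin(θ/2) = 8.608835/sin(83.6553°) = 8.661888
C = V + |VC|·bis = (32.9601,16.8678)
T_A = V + ((C−V)·d_A)·d_A = V + 0.9572·d_A = (28.8339,9.3122)
T_B = V + ((C−V)·d_B)·d_B = V + 0.9572·d_B = (27.2750,10.4032)
sweep = 180° − θ = 12.6893°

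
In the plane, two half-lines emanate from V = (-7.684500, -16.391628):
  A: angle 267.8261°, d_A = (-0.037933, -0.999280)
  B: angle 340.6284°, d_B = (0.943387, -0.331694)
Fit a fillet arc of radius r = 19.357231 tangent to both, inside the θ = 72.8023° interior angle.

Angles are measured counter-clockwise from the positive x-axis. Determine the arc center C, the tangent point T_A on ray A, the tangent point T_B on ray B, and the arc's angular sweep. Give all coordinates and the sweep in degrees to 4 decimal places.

bisector direction at 304.2272° = (0.562477,-0.826813)
center distance |VC| = r/sin(θ/2) = 19.357231/sin(36.4012°) = 32.618955
C = V + |VC|·bis = (10.6629,-43.3614)
T_A = V + ((C−V)·d_A)·d_A = V + 26.2544·d_A = (-8.6804,-42.6271)
T_B = V + ((C−V)·d_B)·d_B = V + 26.2544·d_B = (17.0836,-25.1000)
sweep = 180° − θ = 107.1977°

center=(10.6629,-43.3614) T_A=(-8.6804,-42.6271) T_B=(17.0836,-25.1000) sweep=107.1977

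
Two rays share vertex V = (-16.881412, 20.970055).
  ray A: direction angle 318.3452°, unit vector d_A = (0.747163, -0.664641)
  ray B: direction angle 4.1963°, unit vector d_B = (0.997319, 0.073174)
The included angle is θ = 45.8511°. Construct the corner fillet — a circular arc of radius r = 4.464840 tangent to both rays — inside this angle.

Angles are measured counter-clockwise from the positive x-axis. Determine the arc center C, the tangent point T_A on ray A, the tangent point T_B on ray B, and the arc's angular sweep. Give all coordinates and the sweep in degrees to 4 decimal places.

center=(-6.0264,17.2897) T_A=(-8.9939,13.9537) T_B=(-6.3531,21.7425) sweep=134.1489

bisector direction at 341.2708° = (0.947046,-0.321097)
center distance |VC| = r/sin(θ/2) = 4.464840/sin(22.9256°) = 11.461983
C = V + |VC|·bis = (-6.0264,17.2897)
T_A = V + ((C−V)·d_A)·d_A = V + 10.5566·d_A = (-8.9939,13.9537)
T_B = V + ((C−V)·d_B)·d_B = V + 10.5566·d_B = (-6.3531,21.7425)
sweep = 180° − θ = 134.1489°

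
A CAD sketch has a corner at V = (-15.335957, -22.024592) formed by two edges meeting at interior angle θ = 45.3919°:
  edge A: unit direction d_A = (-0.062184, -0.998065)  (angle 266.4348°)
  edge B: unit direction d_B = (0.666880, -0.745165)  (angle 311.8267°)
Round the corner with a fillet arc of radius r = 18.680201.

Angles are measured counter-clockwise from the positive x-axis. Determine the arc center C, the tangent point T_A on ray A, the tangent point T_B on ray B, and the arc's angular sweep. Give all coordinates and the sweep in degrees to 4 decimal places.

bisector direction at 289.1307° = (0.327725,-0.944773)
center distance |VC| = r/sin(θ/2) = 18.680201/sin(22.6959°) = 48.414267
C = V + |VC|·bis = (0.5306,-67.7651)
T_A = V + ((C−V)·d_A)·d_A = V + 44.6653·d_A = (-18.1134,-66.6035)
T_B = V + ((C−V)·d_B)·d_B = V + 44.6653·d_B = (14.4504,-55.3076)
sweep = 180° − θ = 134.6081°

center=(0.5306,-67.7651) T_A=(-18.1134,-66.6035) T_B=(14.4504,-55.3076) sweep=134.6081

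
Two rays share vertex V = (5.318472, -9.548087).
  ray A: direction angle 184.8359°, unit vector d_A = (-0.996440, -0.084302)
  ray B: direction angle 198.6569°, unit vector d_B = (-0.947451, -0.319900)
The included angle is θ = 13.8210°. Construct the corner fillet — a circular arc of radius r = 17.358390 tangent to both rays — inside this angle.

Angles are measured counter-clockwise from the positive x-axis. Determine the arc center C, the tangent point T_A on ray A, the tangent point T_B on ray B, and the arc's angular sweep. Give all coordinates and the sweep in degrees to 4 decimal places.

center=(-135.9303,-38.9186) T_A=(-137.3936,-21.6220) T_B=(-130.3773,-55.3648) sweep=166.1790

bisector direction at 191.7464° = (-0.979058,-0.203580)
center distance |VC| = r/sin(θ/2) = 17.358390/sin(6.9105°) = 144.270010
C = V + |VC|·bis = (-135.9303,-38.9186)
T_A = V + ((C−V)·d_A)·d_A = V + 143.2219·d_A = (-137.3936,-21.6220)
T_B = V + ((C−V)·d_B)·d_B = V + 143.2219·d_B = (-130.3773,-55.3648)
sweep = 180° − θ = 166.1790°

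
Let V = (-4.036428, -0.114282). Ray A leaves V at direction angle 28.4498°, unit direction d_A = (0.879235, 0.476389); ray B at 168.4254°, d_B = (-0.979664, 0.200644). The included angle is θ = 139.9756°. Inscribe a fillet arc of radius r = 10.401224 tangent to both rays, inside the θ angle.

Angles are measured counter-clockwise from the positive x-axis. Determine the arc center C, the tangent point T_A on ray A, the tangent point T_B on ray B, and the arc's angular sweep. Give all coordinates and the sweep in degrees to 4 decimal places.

center=(-5.6607,10.8355) T_A=(-0.7057,1.6904) T_B=(-7.7476,0.6458) sweep=40.0244

bisector direction at 98.4376° = (-0.146732,0.989176)
center distance |VC| = r/sin(θ/2) = 10.401224/sin(69.9878°) = 11.069610
C = V + |VC|·bis = (-5.6607,10.8355)
T_A = V + ((C−V)·d_A)·d_A = V + 3.7882·d_A = (-0.7057,1.6904)
T_B = V + ((C−V)·d_B)·d_B = V + 3.7882·d_B = (-7.7476,0.6458)
sweep = 180° − θ = 40.0244°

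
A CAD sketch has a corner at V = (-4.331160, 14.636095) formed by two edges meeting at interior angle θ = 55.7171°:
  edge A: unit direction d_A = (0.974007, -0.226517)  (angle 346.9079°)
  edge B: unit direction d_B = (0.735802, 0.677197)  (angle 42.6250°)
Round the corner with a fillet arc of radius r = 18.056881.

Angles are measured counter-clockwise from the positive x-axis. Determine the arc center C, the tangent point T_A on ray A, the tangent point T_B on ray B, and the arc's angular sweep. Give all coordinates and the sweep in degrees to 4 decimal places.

center=(33.0343,24.4851) T_A=(28.9441,6.8975) T_B=(20.8062,37.7714) sweep=124.2829

bisector direction at 14.7665° = (0.966973,0.254880)
center distance |VC| = r/sin(θ/2) = 18.056881/sin(27.8586°) = 38.641674
C = V + |VC|·bis = (33.0343,24.4851)
T_A = V + ((C−V)·d_A)·d_A = V + 34.1633·d_A = (28.9441,6.8975)
T_B = V + ((C−V)·d_B)·d_B = V + 34.1633·d_B = (20.8062,37.7714)
sweep = 180° − θ = 124.2829°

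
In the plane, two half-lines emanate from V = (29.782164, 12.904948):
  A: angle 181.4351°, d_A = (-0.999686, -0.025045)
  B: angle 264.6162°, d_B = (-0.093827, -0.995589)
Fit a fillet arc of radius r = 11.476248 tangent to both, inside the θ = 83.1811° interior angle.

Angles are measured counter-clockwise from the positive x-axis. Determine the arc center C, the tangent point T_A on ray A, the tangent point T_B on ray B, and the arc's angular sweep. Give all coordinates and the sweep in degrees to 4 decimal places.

center=(17.1433,1.1085) T_A=(16.8559,12.5811) T_B=(28.5690,0.0317) sweep=96.8189

bisector direction at 223.0256° = (-0.731048,-0.682326)
center distance |VC| = r/sin(θ/2) = 11.476248/sin(41.5906°) = 17.288639
C = V + |VC|·bis = (17.1433,1.1085)
T_A = V + ((C−V)·d_A)·d_A = V + 12.9303·d_A = (16.8559,12.5811)
T_B = V + ((C−V)·d_B)·d_B = V + 12.9303·d_B = (28.5690,0.0317)
sweep = 180° − θ = 96.8189°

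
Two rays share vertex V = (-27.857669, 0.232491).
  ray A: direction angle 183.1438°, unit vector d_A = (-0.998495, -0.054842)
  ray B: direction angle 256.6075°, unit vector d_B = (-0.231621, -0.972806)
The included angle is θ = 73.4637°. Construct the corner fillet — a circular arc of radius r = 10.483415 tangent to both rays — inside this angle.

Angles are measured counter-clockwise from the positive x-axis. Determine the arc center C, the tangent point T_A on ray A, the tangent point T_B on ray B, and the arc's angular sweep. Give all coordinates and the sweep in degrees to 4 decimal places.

bisector direction at 219.8757° = (-0.767438,-0.641124)
center distance |VC| = r/sin(θ/2) = 10.483415/sin(36.7319°) = 17.528720
C = V + |VC|·bis = (-41.3099,-11.0056)
T_A = V + ((C−V)·d_A)·d_A = V + 14.0483·d_A = (-41.8848,-0.5379)
T_B = V + ((C−V)·d_B)·d_B = V + 14.0483·d_B = (-31.1115,-13.4338)
sweep = 180° − θ = 106.5363°

center=(-41.3099,-11.0056) T_A=(-41.8848,-0.5379) T_B=(-31.1115,-13.4338) sweep=106.5363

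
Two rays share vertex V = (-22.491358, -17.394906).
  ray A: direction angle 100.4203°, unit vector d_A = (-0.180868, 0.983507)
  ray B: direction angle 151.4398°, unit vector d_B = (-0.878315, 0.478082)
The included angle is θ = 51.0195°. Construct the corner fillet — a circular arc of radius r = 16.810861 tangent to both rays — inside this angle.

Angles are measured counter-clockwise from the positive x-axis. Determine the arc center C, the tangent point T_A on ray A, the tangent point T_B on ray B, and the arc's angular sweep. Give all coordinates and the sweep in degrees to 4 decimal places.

bisector direction at 125.9300° = (-0.586797,0.809734)
center distance |VC| = r/sin(θ/2) = 16.810861/sin(25.5098°) = 39.034687
C = V + |VC|·bis = (-45.3968,14.2128)
T_A = V + ((C−V)·d_A)·d_A = V + 35.2293·d_A = (-28.8632,17.2533)
T_B = V + ((C−V)·d_B)·d_B = V + 35.2293·d_B = (-53.4338,-0.5524)
sweep = 180° − θ = 128.9805°

center=(-45.3968,14.2128) T_A=(-28.8632,17.2533) T_B=(-53.4338,-0.5524) sweep=128.9805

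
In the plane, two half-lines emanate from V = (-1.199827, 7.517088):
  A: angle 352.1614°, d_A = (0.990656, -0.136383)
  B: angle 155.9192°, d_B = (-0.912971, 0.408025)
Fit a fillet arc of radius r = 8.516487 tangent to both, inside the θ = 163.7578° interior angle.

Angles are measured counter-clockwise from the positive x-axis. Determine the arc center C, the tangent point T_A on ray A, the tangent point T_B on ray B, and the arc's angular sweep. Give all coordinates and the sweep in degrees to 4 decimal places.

bisector direction at 74.0403° = (0.274961,0.961455)
center distance |VC| = r/sin(θ/2) = 8.516487/sin(81.8789°) = 8.602758
C = V + |VC|·bis = (1.1656,15.7883)
T_A = V + ((C−V)·d_A)·d_A = V + 1.2153·d_A = (0.0041,7.3513)
T_B = V + ((C−V)·d_B)·d_B = V + 1.2153·d_B = (-2.3093,8.0130)
sweep = 180° − θ = 16.2422°

center=(1.1656,15.7883) T_A=(0.0041,7.3513) T_B=(-2.3093,8.0130) sweep=16.2422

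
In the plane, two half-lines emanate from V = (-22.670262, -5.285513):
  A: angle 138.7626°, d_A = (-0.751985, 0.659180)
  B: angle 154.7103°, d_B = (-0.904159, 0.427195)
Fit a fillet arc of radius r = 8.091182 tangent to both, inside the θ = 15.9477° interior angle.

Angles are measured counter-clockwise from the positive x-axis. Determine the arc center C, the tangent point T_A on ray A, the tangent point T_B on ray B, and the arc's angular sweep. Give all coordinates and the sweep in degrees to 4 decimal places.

center=(-71.4407,26.7063) T_A=(-66.1072,32.7907) T_B=(-74.8972,19.3906) sweep=164.0523

bisector direction at 146.7364° = (-0.836156,0.548491)
center distance |VC| = r/sin(θ/2) = 8.091182/sin(7.9738°) = 58.326964
C = V + |VC|·bis = (-71.4407,26.7063)
T_A = V + ((C−V)·d_A)·d_A = V + 57.7630·d_A = (-66.1072,32.7907)
T_B = V + ((C−V)·d_B)·d_B = V + 57.7630·d_B = (-74.8972,19.3906)
sweep = 180° − θ = 164.0523°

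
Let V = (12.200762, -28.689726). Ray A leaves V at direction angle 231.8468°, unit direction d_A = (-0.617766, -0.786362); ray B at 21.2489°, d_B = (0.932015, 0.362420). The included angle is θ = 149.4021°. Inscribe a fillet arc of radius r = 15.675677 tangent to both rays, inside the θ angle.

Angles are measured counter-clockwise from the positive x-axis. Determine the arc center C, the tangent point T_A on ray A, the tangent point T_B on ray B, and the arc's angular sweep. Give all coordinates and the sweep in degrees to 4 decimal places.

bisector direction at 306.5479° = (0.595494,-0.803360)
center distance |VC| = r/sin(θ/2) = 15.675677/sin(74.7010°) = 16.251597
C = V + |VC|·bis = (21.8785,-41.7456)
T_A = V + ((C−V)·d_A)·d_A = V + 4.2881·d_A = (9.5517,-32.0617)
T_B = V + ((C−V)·d_B)·d_B = V + 4.2881·d_B = (16.1973,-27.1356)
sweep = 180° − θ = 30.5979°

center=(21.8785,-41.7456) T_A=(9.5517,-32.0617) T_B=(16.1973,-27.1356) sweep=30.5979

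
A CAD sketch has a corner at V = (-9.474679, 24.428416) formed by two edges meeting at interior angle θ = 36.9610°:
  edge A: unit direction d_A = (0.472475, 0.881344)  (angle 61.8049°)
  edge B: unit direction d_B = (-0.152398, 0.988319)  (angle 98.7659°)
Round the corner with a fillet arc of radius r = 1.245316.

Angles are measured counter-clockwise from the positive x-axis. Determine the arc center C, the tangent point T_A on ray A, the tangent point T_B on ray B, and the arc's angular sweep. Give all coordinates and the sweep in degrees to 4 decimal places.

center=(-8.8118,28.3007) T_A=(-7.7142,27.7124) T_B=(-10.0425,28.1110) sweep=143.0390

bisector direction at 80.2854° = (0.168741,0.985661)
center distance |VC| = r/sin(θ/2) = 1.245316/sin(18.4805°) = 3.928666
C = V + |VC|·bis = (-8.8118,28.3007)
T_A = V + ((C−V)·d_A)·d_A = V + 3.7261·d_A = (-7.7142,27.7124)
T_B = V + ((C−V)·d_B)·d_B = V + 3.7261·d_B = (-10.0425,28.1110)
sweep = 180° − θ = 143.0390°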